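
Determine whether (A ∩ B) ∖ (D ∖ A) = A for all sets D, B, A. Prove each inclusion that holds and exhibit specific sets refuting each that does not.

The sets are not equal: only the forward inclusion holds.

Forward inclusion. Let x ∈ (A ∩ B) ∖ (D ∖ A). Then either x ∈ B ∩ A and x ∉ D; or x ∈ D ∩ B ∩ A. In each case x ∈ A, so (A ∩ B) ∖ (D ∖ A) ⊆ A.

Reverse inclusion. This inclusion fails. Take D = ∅, B = ∅, A = {1}; then 1 ∈ A but 1 ∉ (A ∩ B) ∖ (D ∖ A).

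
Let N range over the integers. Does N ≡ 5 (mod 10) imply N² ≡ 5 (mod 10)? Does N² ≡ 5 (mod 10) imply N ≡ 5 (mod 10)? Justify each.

The biconditional holds.

Forward direction. Suppose N ≡ 5 (mod 10). Write N = 10j + 5. Then (10j + 5)² = 100j² + 100j + 25 = 10(10j² + 10j + 2) + 5, so N² ≡ 5 (mod 10).

Converse. For the converse, argue contrapositively. If N ≢ 5 (mod 10), then N is congruent to one of 0, 1, 2, 3, 4, 6, 7, 8, 9 modulo 10, and these give N² ≡ 0, 1, 4, 9, 6, 6, 9, 4, 1 respectively — never 5.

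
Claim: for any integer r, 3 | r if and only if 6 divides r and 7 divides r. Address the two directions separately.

Only the reverse direction holds.

(⟹) This fails: take r = 3. Certainly 3 ∣ 3, but 6 ∤ 3.

(⟸) Suppose 6 ∣ r and 7 ∣ r. Any common multiple of 6 and 7 is a multiple of their lcm; here gcd(6, 7) = 1, so lcm(6, 7) = 6·7 = 42, so 42 ∣ r. Since 3 ∣ 42, it follows that 3 ∣ r.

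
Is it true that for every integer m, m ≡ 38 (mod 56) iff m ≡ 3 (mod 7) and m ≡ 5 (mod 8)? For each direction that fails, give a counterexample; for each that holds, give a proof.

Neither implication holds.

(⟹) This fails: m = 38 gives 38 ≡ 38 (mod 56) but 38 ≡ 6 (mod 8), so the conjunction on the right does not hold.

(⟸) This fails: m = 45 satisfies both congruences on the right (45 ≡ 3 mod 7 and 45 ≡ 5 mod 8) yet 45 ≡ 45 (mod 56), not 38.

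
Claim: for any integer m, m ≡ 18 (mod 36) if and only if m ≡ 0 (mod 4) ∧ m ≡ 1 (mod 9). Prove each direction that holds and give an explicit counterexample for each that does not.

(→) This fails: m = 18 gives 18 ≡ 18 (mod 36) but 18 ≡ 2 (mod 4), so the conjunction on the right does not hold.

(←) This fails: m = 28 satisfies both congruences on the right (28 ≡ 0 mod 4 and 28 ≡ 1 mod 9) yet 28 ≡ 28 (mod 36), not 18.

Neither direction holds.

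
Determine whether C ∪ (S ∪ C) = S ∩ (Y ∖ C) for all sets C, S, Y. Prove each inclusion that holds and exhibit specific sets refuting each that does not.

(⊆) fails; (⊇) holds.

Forward inclusion. This inclusion fails. Take C = {1}, S = ∅, Y = ∅; then 1 ∈ C ∪ (S ∪ C) but 1 ∉ S ∩ (Y ∖ C).

Reverse inclusion. Let x ∈ S ∩ (Y ∖ C). Then x ∈ S ∩ Y and x ∉ C, from which x ∈ C ∪ (S ∪ C).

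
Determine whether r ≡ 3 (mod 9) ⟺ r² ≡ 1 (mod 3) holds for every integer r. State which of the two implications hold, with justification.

Neither implication holds.

[⇒] This fails: take r = 3. Then 3 ≡ 3 (mod 9), but 3² = 9 ≡ 0 (mod 3), not 1.

[⇐] This fails: take r = 1. Then 1² = 1 ≡ 1 (mod 3), yet 1 ≡ 1 (mod 9), not 3.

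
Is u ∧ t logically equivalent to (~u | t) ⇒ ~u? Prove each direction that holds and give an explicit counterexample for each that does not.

Neither implication holds.

(⇒) This fails. Under t = T, u = T, the left side is true but the right side is false.

(⇐) This fails. Under t = F, u = F, the left side is false but the right side is true.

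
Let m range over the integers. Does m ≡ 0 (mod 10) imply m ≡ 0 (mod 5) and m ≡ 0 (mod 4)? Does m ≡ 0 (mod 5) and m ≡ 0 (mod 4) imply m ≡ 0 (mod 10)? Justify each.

Not equivalent: only (⇐) holds.

Forward direction. This fails: m = 10 gives 10 ≡ 0 (mod 10) but 10 ≡ 2 (mod 4), so the conjunction on the right does not hold.

Converse. If m ≡ 0 (mod 5) and m ≡ 0 (mod 4), then by the Chinese remainder theorem m ≡ 0 (mod 20). Since 0 ≡ 0 (mod 10) and 10 ∣ 20, we get m ≡ 0 (mod 10).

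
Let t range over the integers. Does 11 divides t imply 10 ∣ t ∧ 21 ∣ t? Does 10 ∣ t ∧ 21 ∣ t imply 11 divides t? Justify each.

(⇒) fails and (⇐) fails.

(⇒) This fails: take t = 11. Certainly 11 ∣ 11, but 10 ∤ 11.

(⇐) This fails: take t = 210. Both 10 ∣ 210 and 21 ∣ 210, yet 210 is not a multiple of 11 (since 210 = 19·11 + 1), so 11 ∤ 210.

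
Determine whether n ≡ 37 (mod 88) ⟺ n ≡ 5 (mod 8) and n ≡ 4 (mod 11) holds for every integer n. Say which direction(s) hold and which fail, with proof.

(⇒) Suppose n ≡ 37 (mod 88); write n = 88j + 37. Since 8 ∣ 88, reducing mod 8 gives n ≡ 37 ≡ 5 (mod 8); since 11 ∣ 88, reducing mod 11 gives n ≡ 37 ≡ 4 (mod 11).

(⇐) Conversely, if n ≡ 5 (mod 8) and n ≡ 4 (mod 11), then by the Chinese remainder theorem n ≡ 37 (mod 88). This is exactly n ≡ 37 (mod 88).

Both implications hold.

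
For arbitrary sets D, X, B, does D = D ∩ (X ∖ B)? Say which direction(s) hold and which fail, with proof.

(⊆) fails; (⊇) holds.

(⟹) This inclusion fails. Take D = {1}, X = ∅, B = ∅; then 1 ∈ D but 1 ∉ D ∩ (X ∖ B).

(⟸) Let x ∈ D ∩ (X ∖ B). Then x ∈ D ∩ X and x ∉ B, from which x ∈ D.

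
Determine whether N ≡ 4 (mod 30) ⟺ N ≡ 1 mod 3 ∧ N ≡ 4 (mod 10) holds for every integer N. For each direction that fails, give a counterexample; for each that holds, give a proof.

(→) Suppose N ≡ 4 (mod 30); write N = 30j + 4. Since 3 ∣ 30, reducing mod 3 gives N ≡ 4 ≡ 1 (mod 3); since 10 ∣ 30, reducing mod 10 gives N ≡ 4 (mod 10).

(←) Conversely, if N ≡ 1 (mod 3) and N ≡ 4 (mod 10), then by the Chinese remainder theorem N ≡ 4 (mod 30). This is exactly N ≡ 4 (mod 30).

Both directions hold.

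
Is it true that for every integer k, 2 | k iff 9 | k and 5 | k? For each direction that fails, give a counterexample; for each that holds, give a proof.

Forward direction. This fails: take k = 2. Certainly 2 ∣ 2, but 9 ∤ 2.

Converse. This fails: take k = 45. Both 9 ∣ 45 and 5 ∣ 45, yet 45 is not a multiple of 2 (since 45 = 22·2 + 1), so 2 ∤ 45.

(⇒) fails and (⇐) fails.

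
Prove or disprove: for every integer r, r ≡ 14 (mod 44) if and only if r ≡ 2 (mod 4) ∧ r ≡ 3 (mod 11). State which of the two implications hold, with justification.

Equivalent; both directions hold.

Forward direction. Suppose r ≡ 14 (mod 44); write r = 44j + 14. Since 4 ∣ 44, reducing mod 4 gives r ≡ 14 ≡ 2 (mod 4); since 11 ∣ 44, reducing mod 11 gives r ≡ 14 ≡ 3 (mod 11).

Converse. If r ≡ 2 (mod 4) and r ≡ 3 (mod 11), then by the Chinese remainder theorem r ≡ 14 (mod 44). This is exactly r ≡ 14 (mod 44).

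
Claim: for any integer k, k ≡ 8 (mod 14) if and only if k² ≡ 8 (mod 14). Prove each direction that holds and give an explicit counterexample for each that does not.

(⇒) holds; (⇐) fails.

(⟹) Suppose k ≡ 8 (mod 14). Write k = 14j + 8. Then (14j + 8)² = 196j² + 224j + 64 = 14(14j² + 16j + 4) + 8, so k² ≡ 8 (mod 14).

(⟸) This fails: take k = 6. Then 6² = 36 ≡ 8 (mod 14), yet 6 ≡ 6 (mod 14), not 8.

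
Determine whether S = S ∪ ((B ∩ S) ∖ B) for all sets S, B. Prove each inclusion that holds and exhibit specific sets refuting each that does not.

Both inclusions hold; the sets are equal.

(⊆) Let x ∈ S. Then either x ∈ S and x ∉ B; or x ∈ S ∩ B. In each case x ∈ S ∪ ((B ∩ S) ∖ B), so S ⊆ S ∪ ((B ∩ S) ∖ B).

(⊇) Let x ∈ S ∪ ((B ∩ S) ∖ B). Then either x ∈ S and x ∉ B; or x ∈ S ∩ B. In each case x ∈ S, so S ∪ ((B ∩ S) ∖ B) ⊆ S.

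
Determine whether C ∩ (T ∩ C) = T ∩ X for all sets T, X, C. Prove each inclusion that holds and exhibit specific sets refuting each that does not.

Forward inclusion. This inclusion fails. Take T = {1}, X = ∅, C = {1}; then 1 ∈ C ∩ (T ∩ C) but 1 ∉ T ∩ X.

Reverse inclusion. This inclusion fails. Take T = {1}, X = {1}, C = ∅; then 1 ∈ T ∩ X but 1 ∉ C ∩ (T ∩ C).

(⊆) fails and (⊇) fails.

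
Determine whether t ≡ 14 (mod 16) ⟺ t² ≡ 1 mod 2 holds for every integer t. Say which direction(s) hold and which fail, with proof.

Neither direction holds.

[⇒] This fails: take t = 14. Then 14 ≡ 14 (mod 16), but 14² = 196 ≡ 0 (mod 2), not 1.

[⇐] This fails: take t = 1. Then 1² = 1 ≡ 1 (mod 2), yet 1 ≡ 1 (mod 16), not 14.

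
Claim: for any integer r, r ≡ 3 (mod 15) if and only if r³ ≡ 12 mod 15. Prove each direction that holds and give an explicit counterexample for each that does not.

Equivalent; both directions hold.

(←) Suppose r³ ≡ 12 (mod 15). The only residue r in {0, …, 14} with r³ ≡ 12 (mod 15) is r = 3, so r ≡ 3 (mod 15).

(→) Suppose r ≡ 3 (mod 15). Write r = 15j + 3. Then (15j + 3)³ = 3375j³ + 2025j² + 405j + 27 = 15(225j³ + 135j² + 27j + 1) + 12, so r³ ≡ 12 (mod 15).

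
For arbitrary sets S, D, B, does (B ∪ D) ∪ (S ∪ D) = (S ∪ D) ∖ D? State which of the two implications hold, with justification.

(⊆) This inclusion fails. Take S = ∅, D = {1}, B = ∅; then 1 ∈ (B ∪ D) ∪ (S ∪ D) but 1 ∉ (S ∪ D) ∖ D.

(⊇) Let x ∈ (S ∪ D) ∖ D. Then either x ∈ S and x ∉ D, B; or x ∈ S ∩ B and x ∉ D. In each case x ∈ (B ∪ D) ∪ (S ∪ D), so (S ∪ D) ∖ D ⊆ (B ∪ D) ∪ (S ∪ D).

(⊆) fails; (⊇) holds.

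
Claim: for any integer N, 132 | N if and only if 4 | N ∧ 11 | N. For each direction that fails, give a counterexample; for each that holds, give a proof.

Only the forward implication holds.

Forward direction. If 132 ∣ N, write N = 132q. Since 132 = 33·4, N = 4·(33q), so 4 ∣ N; and since 132 = 12·11, N = 11·(12q), so 11 ∣ N.

Converse. This fails: take N = 44. Both 4 ∣ 44 and 11 ∣ 44, yet 44 is not a multiple of 132 (since 44 = 0·132 + 44), so 132 ∤ 44.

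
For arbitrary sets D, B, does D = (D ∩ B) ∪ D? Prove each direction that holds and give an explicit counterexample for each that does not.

The two sets are equal.

(⟸) Let x ∈ (D ∩ B) ∪ D. Then either x ∈ D and x ∉ B; or x ∈ D ∩ B. In each case x ∈ D, so (D ∩ B) ∪ D ⊆ D.

(⟹) Let x ∈ D. Then either x ∈ D and x ∉ B; or x ∈ D ∩ B. In each case x ∈ (D ∩ B) ∪ D, so D ⊆ (D ∩ B) ∪ D.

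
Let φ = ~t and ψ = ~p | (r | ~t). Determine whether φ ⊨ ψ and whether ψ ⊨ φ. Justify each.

The forward direction holds; the converse fails.

(⟹) Assume the antecedent. If p is true, the antecedent forces (p = T, r = F, t = F) or (p = T, r = T, t = F), and ~p | (r | ~t) holds there. If p is false, ~p | (r | ~t) reduces to true regardless of the other variables. Either way ~p | (r | ~t) holds.

(⟸) This fails. Under p = F, r = F, t = T, the left side is false but the right side is true.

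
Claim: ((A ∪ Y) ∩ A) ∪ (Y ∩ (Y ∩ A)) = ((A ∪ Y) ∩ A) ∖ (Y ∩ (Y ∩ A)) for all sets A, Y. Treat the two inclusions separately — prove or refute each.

Only the reverse inclusion holds.

(⟹) This inclusion fails. Take A = {1}, Y = {1}; then 1 ∈ ((A ∪ Y) ∩ A) ∪ (Y ∩ (Y ∩ A)) but 1 ∉ ((A ∪ Y) ∩ A) ∖ (Y ∩ (Y ∩ A)).

(⟸) Let x ∈ ((A ∪ Y) ∩ A) ∖ (Y ∩ (Y ∩ A)). Then x ∈ A and x ∉ Y, from which x ∈ ((A ∪ Y) ∩ A) ∪ (Y ∩ (Y ∩ A)).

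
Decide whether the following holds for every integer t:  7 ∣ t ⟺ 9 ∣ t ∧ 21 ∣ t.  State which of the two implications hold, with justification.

(⇒) fails; (⇐) holds.

(⟹) This fails: take t = 7. Certainly 7 ∣ 7, but 9 ∤ 7.

(⟸) Suppose 9 ∣ t and 21 ∣ t. Any common multiple of 9 and 21 is a multiple of their lcm; here lcm(9, 21) = 9·21/gcd(9, 21) = 189/3 = 63, so 63 ∣ t. Since 7 ∣ 63, it follows that 7 ∣ t.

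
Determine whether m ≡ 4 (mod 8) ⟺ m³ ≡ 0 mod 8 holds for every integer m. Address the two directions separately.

Not equivalent: only (⇒) holds.

(⇒) Suppose m ≡ 4 (mod 8). Write m = 8j + 4. Then (8j + 4)³ = 512j³ + 768j² + 384j + 64 = 8(64j³ + 96j² + 48j + 8) + 0, so m³ ≡ 0 (mod 8).

(⇐) This fails: take m = 0. Then 0³ = 0 ≡ 0 (mod 8), yet 0 ≡ 0 (mod 8), not 4.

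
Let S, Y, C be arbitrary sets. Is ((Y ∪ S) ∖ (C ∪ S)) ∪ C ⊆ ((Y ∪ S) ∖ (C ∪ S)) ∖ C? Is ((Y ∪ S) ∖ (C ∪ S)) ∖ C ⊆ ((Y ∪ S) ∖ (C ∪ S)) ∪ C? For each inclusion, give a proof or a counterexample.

(⊆) fails; (⊇) holds.

(⟹) This inclusion fails. Take S = ∅, Y = ∅, C = {1}; then 1 ∈ ((Y ∪ S) ∖ (C ∪ S)) ∪ C but 1 ∉ ((Y ∪ S) ∖ (C ∪ S)) ∖ C.

(⟸) Let x ∈ ((Y ∪ S) ∖ (C ∪ S)) ∖ C. Then x ∈ Y and x ∉ S, C, from which x ∈ ((Y ∪ S) ∖ (C ∪ S)) ∪ C.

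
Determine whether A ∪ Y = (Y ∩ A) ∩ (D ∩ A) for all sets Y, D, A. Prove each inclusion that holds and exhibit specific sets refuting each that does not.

The sets are not equal: only the reverse inclusion holds.

Forward inclusion. This inclusion fails. Take Y = {1}, D = ∅, A = ∅; then 1 ∈ A ∪ Y but 1 ∉ (Y ∩ A) ∩ (D ∩ A).

Reverse inclusion. Let x ∈ (Y ∩ A) ∩ (D ∩ A). Then x ∈ Y ∩ D ∩ A, from which x ∈ A ∪ Y.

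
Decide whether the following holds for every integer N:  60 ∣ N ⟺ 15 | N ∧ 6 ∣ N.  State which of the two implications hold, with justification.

Only the forward implication holds.

(⇒) If 60 ∣ N, write N = 60q. Since 60 = 4·15, N = 15·(4q), so 15 ∣ N; and since 60 = 10·6, N = 6·(10q), so 6 ∣ N.

(⇐) This fails: take N = 30. Both 15 ∣ 30 and 6 ∣ 30, yet 30 is not a multiple of 60 (since 30 = 0·60 + 30), so 60 ∤ 30.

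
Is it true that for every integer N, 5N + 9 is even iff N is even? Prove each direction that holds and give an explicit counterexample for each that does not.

(⇒) fails and (⇐) fails.

[⇒] This fails: N = 5 gives 5N + 9 = 34, which is even, but 5 is odd, not even.

[⇐] This also fails: N = 4 is even, but 5N + 9 = 29 is odd, not even.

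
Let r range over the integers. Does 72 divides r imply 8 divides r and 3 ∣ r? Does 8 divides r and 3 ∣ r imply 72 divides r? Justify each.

The forward direction holds; the converse fails.

(→) If 72 ∣ r, write r = 72q. Since 72 = 9·8, r = 8·(9q), so 8 ∣ r; and since 72 = 24·3, r = 3·(24q), so 3 ∣ r.

(←) This fails: take r = 24. Both 8 ∣ 24 and 3 ∣ 24, yet 24 is not a multiple of 72 (since 24 = 0·72 + 24), so 72 ∤ 24.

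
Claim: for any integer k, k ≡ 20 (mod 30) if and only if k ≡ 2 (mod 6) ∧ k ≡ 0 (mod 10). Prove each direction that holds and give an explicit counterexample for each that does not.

(⟹) Suppose k ≡ 20 (mod 30); write k = 30j + 20. Since 6 ∣ 30, reducing mod 6 gives k ≡ 20 ≡ 2 (mod 6); since 10 ∣ 30, reducing mod 10 gives k ≡ 20 ≡ 0 (mod 10).

(⟸) Conversely, if k ≡ 2 (mod 6) and k ≡ 0 (mod 10), then by the Chinese remainder theorem k ≡ 20 (mod 30). This is exactly k ≡ 20 (mod 30).

Equivalent; both directions hold.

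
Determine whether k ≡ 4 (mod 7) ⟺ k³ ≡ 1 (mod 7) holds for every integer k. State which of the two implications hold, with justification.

[⇒] Suppose k ≡ 4 (mod 7). Write k = 7j + 4. Then (7j + 4)³ = 343j³ + 588j² + 336j + 64 = 7(49j³ + 84j² + 48j + 9) + 1, so k³ ≡ 1 (mod 7).

[⇐] This fails: take k = 1. Then 1³ = 1 ≡ 1 (mod 7), yet 1 ≡ 1 (mod 7), not 4.

(⇒) holds; (⇐) fails.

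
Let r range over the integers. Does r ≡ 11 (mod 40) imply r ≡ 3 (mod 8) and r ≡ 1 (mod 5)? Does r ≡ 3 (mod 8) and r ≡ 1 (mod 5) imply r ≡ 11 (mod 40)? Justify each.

[⇒] Suppose r ≡ 11 (mod 40); write r = 40j + 11. Since 8 ∣ 40, reducing mod 8 gives r ≡ 11 ≡ 3 (mod 8); since 5 ∣ 40, reducing mod 5 gives r ≡ 11 ≡ 1 (mod 5).

[⇐] Conversely, if r ≡ 3 (mod 8) and r ≡ 1 (mod 5), then by the Chinese remainder theorem r ≡ 11 (mod 40). This is exactly r ≡ 11 (mod 40).

Both directions hold.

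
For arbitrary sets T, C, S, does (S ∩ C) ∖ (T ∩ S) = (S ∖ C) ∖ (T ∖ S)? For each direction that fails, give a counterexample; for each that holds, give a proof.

(⊆) This inclusion fails. Take T = ∅, C = {1}, S = {1}; then 1 ∈ (S ∩ C) ∖ (T ∩ S) but 1 ∉ (S ∖ C) ∖ (T ∖ S).

(⊇) This inclusion fails. Take T = ∅, C = ∅, S = {1}; then 1 ∈ (S ∖ C) ∖ (T ∖ S) but 1 ∉ (S ∩ C) ∖ (T ∩ S).

Both inclusions fail.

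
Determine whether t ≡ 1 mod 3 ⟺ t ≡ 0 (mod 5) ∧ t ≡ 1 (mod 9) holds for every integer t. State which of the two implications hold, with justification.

Not equivalent: only (⇐) holds.

(→) This fails: t = 1 gives 1 ≡ 1 (mod 3) but 1 ≡ 1 (mod 5), so the conjunction on the right does not hold.

(←) Conversely, if t ≡ 0 (mod 5) and t ≡ 1 (mod 9), then by the Chinese remainder theorem t ≡ 10 (mod 45). Since 10 ≡ 1 (mod 3) and 3 ∣ 45, we get t ≡ 1 (mod 3).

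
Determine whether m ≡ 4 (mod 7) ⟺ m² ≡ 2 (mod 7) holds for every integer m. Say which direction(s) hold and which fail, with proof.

Only the forward direction holds.

(⟸) This fails: take m = 3. Then 3² = 9 ≡ 2 (mod 7), yet 3 ≡ 3 (mod 7), not 4.

(⟹) Suppose m ≡ 4 (mod 7). Write m = 7j + 4. Then (7j + 4)² = 49j² + 56j + 16 = 7(7j² + 8j + 2) + 2, so m² ≡ 2 (mod 7).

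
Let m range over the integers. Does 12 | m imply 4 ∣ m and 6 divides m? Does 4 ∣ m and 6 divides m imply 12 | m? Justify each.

Both directions hold; the statement is true.

Forward direction. If 12 ∣ m, write m = 12q. Since 12 = 3·4, m = 4·(3q), so 4 ∣ m; and since 12 = 2·6, m = 6·(2q), so 6 ∣ m.

Converse. Suppose 4 ∣ m and 6 ∣ m. Any common multiple of 4 and 6 is a multiple of their lcm; here lcm(4, 6) = 4·6/gcd(4, 6) = 24/2 = 12, so 12 ∣ m.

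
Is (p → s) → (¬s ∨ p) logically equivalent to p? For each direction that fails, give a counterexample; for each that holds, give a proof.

(⇒) This fails. Under p = F, s = F, the left side is true but the right side is false.

(⇐) Assume the antecedent. If p is true, (p → s) → (¬s ∨ p) reduces to true regardless of the other variables. If p is false, the antecedent cannot hold. Either way (p → s) → (¬s ∨ p) holds.

(⇒) fails; (⇐) holds.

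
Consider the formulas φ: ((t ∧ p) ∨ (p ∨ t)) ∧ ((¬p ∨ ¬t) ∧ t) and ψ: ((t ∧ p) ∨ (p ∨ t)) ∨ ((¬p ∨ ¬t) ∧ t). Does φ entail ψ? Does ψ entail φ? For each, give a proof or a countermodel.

Converse. This fails. Under t = F, p = T, the left side is false but the right side is true.

Forward direction. Assume the antecedent. If t is true, the consequent reduces to true regardless of the other variables. If t is false, the antecedent cannot hold. Either way the consequent holds.

Only the forward direction holds.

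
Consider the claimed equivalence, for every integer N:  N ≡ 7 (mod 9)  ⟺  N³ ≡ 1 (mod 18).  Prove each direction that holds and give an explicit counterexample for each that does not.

Forward direction. This fails: take N = 16. Then 16 ≡ 7 (mod 9), but 16³ = 4096 ≡ 10 (mod 18), not 1.

Converse. This fails: take N = 1. Then 1³ = 1 ≡ 1 (mod 18), yet 1 ≡ 1 (mod 9), not 7.

Neither implication holds.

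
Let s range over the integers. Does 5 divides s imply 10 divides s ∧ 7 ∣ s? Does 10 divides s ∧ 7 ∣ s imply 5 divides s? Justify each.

(⇒) This fails: take s = 5. Certainly 5 ∣ 5, but 10 ∤ 5.

(⇐) Suppose 10 ∣ s and 7 ∣ s. Any common multiple of 10 and 7 is a multiple of their lcm; here gcd(10, 7) = 1, so lcm(10, 7) = 10·7 = 70, so 70 ∣ s. Since 5 ∣ 70, it follows that 5 ∣ s.

The forward direction fails; the converse holds.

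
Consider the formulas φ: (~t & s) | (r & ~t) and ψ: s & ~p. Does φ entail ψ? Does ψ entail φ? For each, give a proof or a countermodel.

Forward direction. This fails. Under r = T, p = F, s = F, t = F, the left side is true but the right side is false.

Converse. This fails. Under r = F, p = F, s = T, t = T, the left side is false but the right side is true.

Both directions fail.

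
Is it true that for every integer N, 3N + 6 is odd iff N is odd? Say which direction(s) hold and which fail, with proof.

Equivalent; both directions hold.

Forward direction. Suppose 3N + 6 is odd. Since 3 is odd, 3N and N have the same parity, so 3N + 6 ≡ N + 6 (mod 2). As 6 is even, 3N + 6 is odd exactly when N is odd. Thus N is odd.

Converse. Suppose N is odd; write N = 2j + 1. Then 3N + 6 = 3·(2j + 1) + 6 = 2·3j + 9, which is odd.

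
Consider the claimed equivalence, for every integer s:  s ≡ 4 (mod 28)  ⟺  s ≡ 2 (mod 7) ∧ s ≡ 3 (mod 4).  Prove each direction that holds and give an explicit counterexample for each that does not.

(→) This fails: s = 4 gives 4 ≡ 4 (mod 28) but 4 ≡ 4 (mod 7), so the conjunction on the right does not hold.

(←) This fails: s = 23 satisfies both congruences on the right (23 ≡ 2 mod 7 and 23 ≡ 3 mod 4) yet 23 ≡ 23 (mod 28), not 4.

Neither implication holds.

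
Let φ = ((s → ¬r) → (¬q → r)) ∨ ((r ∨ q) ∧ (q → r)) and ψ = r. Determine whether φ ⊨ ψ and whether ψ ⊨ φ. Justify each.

Only the converse holds.

Forward direction. This fails. Under s = F, q = T, r = F, the left side is true but the right side is false.

Converse. Assume the antecedent. If s is true, the antecedent forces (s = T, q = F, r = T) or (s = T, q = T, r = T), and the consequent holds there. If s is false, the antecedent forces (s = F, q = F, r = T) or (s = F, q = T, r = T), and the consequent holds there. Either way the consequent holds.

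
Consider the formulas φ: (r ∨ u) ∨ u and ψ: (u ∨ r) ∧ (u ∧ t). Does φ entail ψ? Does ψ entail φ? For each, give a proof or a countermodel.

Only the converse holds.

(⟹) This fails. Under t = F, r = T, u = F, the left side is true but the right side is false.

(⟸) Assume the antecedent. If t is true, the antecedent forces (t = T, r = F, u = T) or (t = T, r = T, u = T), and (r ∨ u) ∨ u holds there. If t is false, the antecedent cannot hold. Either way (r ∨ u) ∨ u holds.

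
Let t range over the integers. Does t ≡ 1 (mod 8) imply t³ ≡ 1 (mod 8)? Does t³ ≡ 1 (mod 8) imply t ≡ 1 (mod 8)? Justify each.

Converse. For the converse, argue contrapositively. If t ≢ 1 (mod 8), then t is congruent to one of 0, 2, 3, 4, 5, 6, 7 modulo 8, and these give t³ ≡ 0, 0, 3, 0, 5, 0, 7 respectively — never 1.

Forward direction. Suppose t ≡ 1 (mod 8). Write t = 8j + 1. Then (8j + 1)³ = 512j³ + 192j² + 24j + 1 = 8(64j³ + 24j² + 3j) + 1, so t³ ≡ 1 (mod 8).

The biconditional holds.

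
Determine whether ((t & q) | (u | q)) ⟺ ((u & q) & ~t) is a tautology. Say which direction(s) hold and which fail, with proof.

Only the reverse direction holds.

(←) Assume the antecedent. If u is true, (t & q) | (u | q) reduces to true regardless of the other variables. If u is false, the antecedent cannot hold. Either way (t & q) | (u | q) holds.

(→) This fails. Under u = T, t = F, q = F, the left side is true but the right side is false.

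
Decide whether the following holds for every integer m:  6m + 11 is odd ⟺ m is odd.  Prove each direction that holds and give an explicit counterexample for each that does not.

The forward direction fails; the converse holds.

(⟹) This fails: take m = 2. Then 6m + 11 = 23, which is odd, yet m = 2 is even, not odd.

(⟸) Suppose m is odd. Since 6 is even, 6m is even for every m, so 6m + 11 has the same parity as 11, which is odd. Hence 6m + 11 is odd.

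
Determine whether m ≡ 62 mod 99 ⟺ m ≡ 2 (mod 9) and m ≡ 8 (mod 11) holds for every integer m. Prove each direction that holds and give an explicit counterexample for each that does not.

(→) This fails: m = 62 gives 62 ≡ 62 (mod 99) but 62 ≡ 8 (mod 9), so the conjunction on the right does not hold.

(←) This fails: m = 74 satisfies both congruences on the right (74 ≡ 2 mod 9 and 74 ≡ 8 mod 11) yet 74 ≡ 74 (mod 99), not 62.

Neither implication holds.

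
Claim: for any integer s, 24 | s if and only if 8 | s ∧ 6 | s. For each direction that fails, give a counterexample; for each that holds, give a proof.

[⇒] If 24 ∣ s, write s = 24q. Since 24 = 3·8, s = 8·(3q), so 8 ∣ s; and since 24 = 4·6, s = 6·(4q), so 6 ∣ s.

[⇐] Suppose 8 ∣ s and 6 ∣ s. Any common multiple of 8 and 6 is a multiple of their lcm; here lcm(8, 6) = 8·6/gcd(8, 6) = 48/2 = 24, so 24 ∣ s.

The biconditional holds.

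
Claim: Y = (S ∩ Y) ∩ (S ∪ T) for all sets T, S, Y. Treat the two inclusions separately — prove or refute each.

(⊆) This inclusion fails. Take T = ∅, S = ∅, Y = {1}; then 1 ∈ Y but 1 ∉ (S ∩ Y) ∩ (S ∪ T).

(⊇) Let x ∈ (S ∩ Y) ∩ (S ∪ T). Then either x ∈ S ∩ Y and x ∉ T; or x ∈ T ∩ S ∩ Y. In each case x ∈ Y, so (S ∩ Y) ∩ (S ∪ T) ⊆ Y.

The sets are not equal: only the reverse inclusion holds.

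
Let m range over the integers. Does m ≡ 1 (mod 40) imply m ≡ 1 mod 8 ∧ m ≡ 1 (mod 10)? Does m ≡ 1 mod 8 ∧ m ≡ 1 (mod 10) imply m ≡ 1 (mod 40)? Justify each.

(⟹) Suppose m ≡ 1 (mod 40); write m = 40j + 1. Since 8 ∣ 40, reducing mod 8 gives m ≡ 1 (mod 8); since 10 ∣ 40, reducing mod 10 gives m ≡ 1 (mod 10).

(⟸) Conversely, if m ≡ 1 (mod 8) and m ≡ 1 (mod 10), then by the Chinese remainder theorem m ≡ 1 (mod 40). This is exactly m ≡ 1 (mod 40).

Equivalent; both directions hold.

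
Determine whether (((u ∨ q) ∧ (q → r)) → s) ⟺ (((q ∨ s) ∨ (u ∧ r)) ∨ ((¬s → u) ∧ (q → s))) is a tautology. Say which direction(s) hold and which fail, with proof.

Neither implication holds.

(→) This fails. Under s = F, q = F, u = F, r = F, the left side is true but the right side is false.

(←) This fails. Under s = F, q = F, u = T, r = F, the left side is false but the right side is true.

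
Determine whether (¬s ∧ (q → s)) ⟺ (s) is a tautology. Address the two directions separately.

(⇒) This fails. Under s = F, q = F, the left side is true but the right side is false.

(⇐) This fails. Under s = T, q = F, the left side is false but the right side is true.

Both directions fail.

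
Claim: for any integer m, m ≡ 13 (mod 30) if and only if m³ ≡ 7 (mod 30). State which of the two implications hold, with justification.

(→) Suppose m ≡ 13 (mod 30). Write m = 30j + 13. Then (30j + 13)³ = 27000j³ + 35100j² + 15210j + 2197 = 30(900j³ + 1170j² + 507j + 73) + 7, so m³ ≡ 7 (mod 30).

(←) Conversely, suppose m³ ≡ 7 (mod 30). The only residue r in {0, …, 29} with r³ ≡ 7 (mod 30) is r = 13, so m ≡ 13 (mod 30).

Both implications hold.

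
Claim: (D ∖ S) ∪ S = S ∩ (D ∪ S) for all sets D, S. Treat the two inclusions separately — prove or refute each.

Only the reverse inclusion holds.

Reverse inclusion. Let x ∈ S ∩ (D ∪ S). Then either x ∈ S and x ∉ D; or x ∈ D ∩ S. In each case x ∈ (D ∖ S) ∪ S, so S ∩ (D ∪ S) ⊆ (D ∖ S) ∪ S.

Forward inclusion. This inclusion fails. Take D = {1}, S = ∅; then 1 ∈ (D ∖ S) ∪ S but 1 ∉ S ∩ (D ∪ S).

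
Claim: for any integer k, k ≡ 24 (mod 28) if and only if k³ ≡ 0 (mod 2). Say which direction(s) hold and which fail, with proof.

Only the forward implication holds.

(⇒) Suppose k ≡ 24 (mod 28). Then k³ ≡ 24³ = 13824 (mod 28), and since 2 ∣ 28, also k³ ≡ 0 (mod 2).

(⇐) This fails: take k = 0. Then 0³ = 0 ≡ 0 (mod 2), yet 0 ≡ 0 (mod 28), not 24.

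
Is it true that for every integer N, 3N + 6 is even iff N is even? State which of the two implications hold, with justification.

Both directions hold.

(⇒) Suppose 3N + 6 is even. Since 3 is odd, 3N and N have the same parity, so 3N + 6 ≡ N + 6 (mod 2). As 6 is even, 3N + 6 is even exactly when N is even. Thus N is even.

(⇐) Conversely, suppose N is even; write N = 2j. Then 3N + 6 = 3·(2j) + 6 = 2·3j + 6, which is even.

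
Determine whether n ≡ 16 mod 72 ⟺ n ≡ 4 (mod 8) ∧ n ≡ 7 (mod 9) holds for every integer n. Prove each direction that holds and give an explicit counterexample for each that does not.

Both directions fail.

(→) This fails: n = 16 gives 16 ≡ 16 (mod 72) but 16 ≡ 0 (mod 8), so the conjunction on the right does not hold.

(←) This fails: n = 52 satisfies both congruences on the right (52 ≡ 4 mod 8 and 52 ≡ 7 mod 9) yet 52 ≡ 52 (mod 72), not 16.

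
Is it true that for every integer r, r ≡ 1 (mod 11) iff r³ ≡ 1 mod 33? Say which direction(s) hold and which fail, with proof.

[⇒] This fails: take r = 12. Then 12 ≡ 1 (mod 11), but 12³ = 1728 ≡ 12 (mod 33), not 1.

[⇐] Conversely, the residues r modulo 33 with r³ ≡ 1 (mod 33) are exactly {1}, and each is ≡ 1 (mod 11).

Not equivalent: only (⇐) holds.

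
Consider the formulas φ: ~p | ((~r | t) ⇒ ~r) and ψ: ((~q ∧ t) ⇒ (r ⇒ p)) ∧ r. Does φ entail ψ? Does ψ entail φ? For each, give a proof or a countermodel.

Forward direction. This fails. Under q = F, r = F, t = F, p = F, the left side is true but the right side is false.

Converse. This fails. Under q = F, r = T, t = T, p = T, the left side is false but the right side is true.

Both directions fail.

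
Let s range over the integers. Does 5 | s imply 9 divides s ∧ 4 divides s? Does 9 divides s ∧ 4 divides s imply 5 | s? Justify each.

Neither implication holds.

(⟹) This fails: take s = 5. Certainly 5 ∣ 5, but 9 ∤ 5.

(⟸) This fails: take s = 36. Both 9 ∣ 36 and 4 ∣ 36, yet 36 is not a multiple of 5 (since 36 = 7·5 + 1), so 5 ∤ 36.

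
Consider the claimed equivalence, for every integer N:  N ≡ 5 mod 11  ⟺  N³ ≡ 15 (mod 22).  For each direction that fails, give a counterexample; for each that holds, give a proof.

(←) The residues r modulo 22 with r³ ≡ 15 (mod 22) are exactly {5}, and each is ≡ 5 (mod 11).

(→) This fails: take N = 16. Then 16 ≡ 5 (mod 11), but 16³ = 4096 ≡ 4 (mod 22), not 15.

Only the converse holds.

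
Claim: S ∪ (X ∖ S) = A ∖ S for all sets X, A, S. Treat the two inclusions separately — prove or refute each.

(⊆) This inclusion fails. Take X = {1}, A = ∅, S = ∅; then 1 ∈ S ∪ (X ∖ S) but 1 ∉ A ∖ S.

(⊇) This inclusion fails. Take X = ∅, A = {1}, S = ∅; then 1 ∈ A ∖ S but 1 ∉ S ∪ (X ∖ S).

Both inclusions fail.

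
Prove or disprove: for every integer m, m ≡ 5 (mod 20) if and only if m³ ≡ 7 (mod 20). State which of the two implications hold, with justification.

Both directions fail.

(⇒) This fails: take m = 5. Then 5 ≡ 5 (mod 20), but 5³ = 125 ≡ 5 (mod 20), not 7.

(⇐) This fails: take m = 3. Then 3³ = 27 ≡ 7 (mod 20), yet 3 ≡ 3 (mod 20), not 5.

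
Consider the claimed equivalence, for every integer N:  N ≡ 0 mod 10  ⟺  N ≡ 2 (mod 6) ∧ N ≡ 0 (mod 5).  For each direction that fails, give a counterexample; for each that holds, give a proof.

Converse. If N ≡ 2 (mod 6) and N ≡ 0 (mod 5), then by the Chinese remainder theorem N ≡ 20 (mod 30). Since 20 ≡ 0 (mod 10) and 10 ∣ 30, we get N ≡ 0 (mod 10).

Forward direction. This fails: N = 0 gives 0 ≡ 0 (mod 10) but 0 ≡ 0 (mod 6), so the conjunction on the right does not hold.

Only the reverse direction holds.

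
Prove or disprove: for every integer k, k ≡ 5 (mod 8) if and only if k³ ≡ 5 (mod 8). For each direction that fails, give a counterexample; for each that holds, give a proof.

Both directions hold.

(⇒) Suppose k ≡ 5 (mod 8). Write k = 8j + 5. Then (8j + 5)³ = 512j³ + 960j² + 600j + 125 = 8(64j³ + 120j² + 75j + 15) + 5, so k³ ≡ 5 (mod 8).

(⇐) For the converse, argue contrapositively. If k ≢ 5 (mod 8), then k is congruent to one of 0, 1, 2, 3, 4, 6, 7 modulo 8, and these give k³ ≡ 0, 1, 0, 3, 0, 0, 7 respectively — never 5.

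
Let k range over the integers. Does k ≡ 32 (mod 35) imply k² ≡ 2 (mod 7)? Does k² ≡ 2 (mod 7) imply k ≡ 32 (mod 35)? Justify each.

(⇒) Suppose k ≡ 32 (mod 35). Then k² ≡ 32² = 1024 (mod 35), and since 7 ∣ 35, also k² ≡ 2 (mod 7).

(⇐) This fails: take k = 3. Then 3² = 9 ≡ 2 (mod 7), yet 3 ≡ 3 (mod 35), not 32.

(⇒) holds; (⇐) fails.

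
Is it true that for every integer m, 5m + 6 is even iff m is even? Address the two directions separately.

Both directions hold.

(→) Suppose 5m + 6 is even. Since 5 is odd, 5m and m have the same parity, so 5m + 6 ≡ m + 6 (mod 2). As 6 is even, 5m + 6 is even exactly when m is even. Thus m is even.

(←) Conversely, suppose m is even; write m = 2j. Then 5m + 6 = 5·(2j) + 6 = 2·5j + 6, which is even.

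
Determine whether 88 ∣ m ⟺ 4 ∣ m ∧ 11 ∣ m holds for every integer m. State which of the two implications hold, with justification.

(⇒) If 88 ∣ m, write m = 88q. Since 88 = 22·4, m = 4·(22q), so 4 ∣ m; and since 88 = 8·11, m = 11·(8q), so 11 ∣ m.

(⇐) This fails: take m = 44. Both 4 ∣ 44 and 11 ∣ 44, yet 44 is not a multiple of 88 (since 44 = 0·88 + 44), so 88 ∤ 44.

The forward direction holds; the converse fails.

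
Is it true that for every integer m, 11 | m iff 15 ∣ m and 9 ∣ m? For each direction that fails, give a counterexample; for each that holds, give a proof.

Neither implication holds.

(→) This fails: take m = 11. Certainly 11 ∣ 11, but 15 ∤ 11.

(←) This fails: take m = 45. Both 15 ∣ 45 and 9 ∣ 45, yet 45 is not a multiple of 11 (since 45 = 4·11 + 1), so 11 ∤ 45.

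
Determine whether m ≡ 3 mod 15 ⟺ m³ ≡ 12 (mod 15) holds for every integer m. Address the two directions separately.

Equivalent; both directions hold.

[⇒] Suppose m ≡ 3 mod 15. Write m = 15j + 3. Then (15j + 3)³ = 3375j³ + 2025j² + 405j + 27 = 15(225j³ + 135j² + 27j + 1) + 12, so m³ ≡ 12 (mod 15).

[⇐] Conversely, suppose m³ ≡ 12 (mod 15). The only residue r in {0, …, 14} with r³ ≡ 12 (mod 15) is r = 3, so m ≡ 3 (mod 15).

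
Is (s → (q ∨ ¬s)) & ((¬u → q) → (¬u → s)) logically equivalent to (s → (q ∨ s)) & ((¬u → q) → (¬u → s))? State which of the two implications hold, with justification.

(⇒) holds; (⇐) fails.

(⟸) This fails. Under q = F, u = F, s = T, the left side is false but the right side is true.

(⟹) Assume the antecedent. If u is true, the consequent reduces to true regardless of the other variables. If u is false, the antecedent forces (q = F, u = F, s = F) or (q = T, u = F, s = T), and the consequent holds there. Either way the consequent holds.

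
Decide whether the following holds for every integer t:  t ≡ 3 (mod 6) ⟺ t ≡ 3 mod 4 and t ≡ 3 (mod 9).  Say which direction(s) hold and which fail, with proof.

(⇒) fails; (⇐) holds.

Forward direction. This fails: t = 33 gives 33 ≡ 3 (mod 6) but 33 ≡ 1 (mod 4), so the conjunction on the right does not hold.

Converse. If t ≡ 3 (mod 4) and t ≡ 3 (mod 9), then by the Chinese remainder theorem t ≡ 3 (mod 36). Since 3 ≡ 3 (mod 6) and 6 ∣ 36, we get t ≡ 3 (mod 6).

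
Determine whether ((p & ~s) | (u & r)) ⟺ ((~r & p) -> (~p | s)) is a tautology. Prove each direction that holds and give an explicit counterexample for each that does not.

Neither implication holds.

(⟹) This fails. Under u = F, p = T, r = F, s = F, the left side is true but the right side is false.

(⟸) This fails. Under u = F, p = F, r = F, s = F, the left side is false but the right side is true.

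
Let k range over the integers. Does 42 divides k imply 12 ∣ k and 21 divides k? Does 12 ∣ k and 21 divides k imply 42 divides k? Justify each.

Only the converse holds.

(⇒) This fails: take k = 42. Certainly 42 ∣ 42, but 12 ∤ 42.

(⇐) Suppose 12 ∣ k and 21 ∣ k. Any common multiple of 12 and 21 is a multiple of their lcm; here lcm(12, 21) = 12·21/gcd(12, 21) = 252/3 = 84, so 84 ∣ k. Since 42 ∣ 84, it follows that 42 ∣ k.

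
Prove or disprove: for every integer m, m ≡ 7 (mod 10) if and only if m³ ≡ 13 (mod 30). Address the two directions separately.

(⇒) fails; (⇐) holds.

(⟹) This fails: take m = 17. Then 17 ≡ 7 (mod 10), but 17³ = 4913 ≡ 23 (mod 30), not 13.

(⟸) Conversely, the residues r modulo 30 with r³ ≡ 13 (mod 30) are exactly {7}, and each is ≡ 7 (mod 10).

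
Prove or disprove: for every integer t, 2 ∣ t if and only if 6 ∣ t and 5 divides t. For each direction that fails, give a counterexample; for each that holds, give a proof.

Not equivalent: only (⇐) holds.

(⟹) This fails: take t = 2. Certainly 2 ∣ 2, but 6 ∤ 2.

(⟸) Suppose 6 ∣ t and 5 ∣ t. Any common multiple of 6 and 5 is a multiple of their lcm; here gcd(6, 5) = 1, so lcm(6, 5) = 6·5 = 30, so 30 ∣ t. Since 2 ∣ 30, it follows that 2 ∣ t.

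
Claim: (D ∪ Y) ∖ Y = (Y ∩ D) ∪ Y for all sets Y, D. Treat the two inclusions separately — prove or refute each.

(⟹) This inclusion fails. Take Y = ∅, D = {1}; then 1 ∈ (D ∪ Y) ∖ Y but 1 ∉ (Y ∩ D) ∪ Y.

(⟸) This inclusion fails. Take Y = {1}, D = ∅; then 1 ∈ (Y ∩ D) ∪ Y but 1 ∉ (D ∪ Y) ∖ Y.

(⊆) fails and (⊇) fails.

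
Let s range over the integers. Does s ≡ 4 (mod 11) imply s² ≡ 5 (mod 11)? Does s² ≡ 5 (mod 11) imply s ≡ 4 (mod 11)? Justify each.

The forward direction holds; the converse fails.

Converse. This fails: take s = 7. Then 7² = 49 ≡ 5 (mod 11), yet 7 ≡ 7 (mod 11), not 4.

Forward direction. Suppose s ≡ 4 (mod 11). Write s = 11j + 4. Then (11j + 4)² = 121j² + 88j + 16 = 11(11j² + 8j + 1) + 5, so s² ≡ 5 (mod 11).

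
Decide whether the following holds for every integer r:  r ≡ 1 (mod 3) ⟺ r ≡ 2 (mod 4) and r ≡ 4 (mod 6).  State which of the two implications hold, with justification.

(⟹) This fails: r = 1 gives 1 ≡ 1 (mod 3) but 1 ≡ 1 (mod 4), so the conjunction on the right does not hold.

(⟸) Conversely, if r ≡ 2 (mod 4) and r ≡ 4 (mod 6), then by the Chinese remainder theorem r ≡ 10 (mod 12). Since 10 ≡ 1 (mod 3) and 3 ∣ 12, we get r ≡ 1 (mod 3).

Only the converse holds.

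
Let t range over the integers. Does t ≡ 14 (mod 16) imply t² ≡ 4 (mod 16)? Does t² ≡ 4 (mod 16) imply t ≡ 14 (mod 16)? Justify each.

(⇒) Suppose t ≡ 14 (mod 16). Write t = 16j + 14. Then (16j + 14)² = 256j² + 448j + 196 = 16(16j² + 28j + 12) + 4, so t² ≡ 4 (mod 16).

(⇐) This fails: take t = 2. Then 2² = 4 ≡ 4 (mod 16), yet 2 ≡ 2 (mod 16), not 14.

Only the forward implication holds.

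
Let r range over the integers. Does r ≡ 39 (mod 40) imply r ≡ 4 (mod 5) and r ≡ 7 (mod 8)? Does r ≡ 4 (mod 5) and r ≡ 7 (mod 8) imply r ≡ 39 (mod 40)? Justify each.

(→) Suppose r ≡ 39 (mod 40); write r = 40j + 39. Since 5 ∣ 40, reducing mod 5 gives r ≡ 39 ≡ 4 (mod 5); since 8 ∣ 40, reducing mod 8 gives r ≡ 39 ≡ 7 (mod 8).

(←) Conversely, if r ≡ 4 (mod 5) and r ≡ 7 (mod 8), then by the Chinese remainder theorem r ≡ 39 (mod 40). This is exactly r ≡ 39 (mod 40).

Both directions hold; the statement is true.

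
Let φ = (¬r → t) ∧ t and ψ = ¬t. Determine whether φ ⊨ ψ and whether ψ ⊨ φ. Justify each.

(⟹) This fails. Under t = T, r = F, the left side is true but the right side is false.

(⟸) This fails. Under t = F, r = F, the left side is false but the right side is true.

(⇒) fails and (⇐) fails.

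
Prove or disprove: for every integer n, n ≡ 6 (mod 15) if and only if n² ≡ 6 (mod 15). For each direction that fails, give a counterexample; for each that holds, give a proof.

Not equivalent: only (⇒) holds.

(⟹) Suppose n ≡ 6 (mod 15). Write n = 15j + 6. Then (15j + 6)² = 225j² + 180j + 36 = 15(15j² + 12j + 2) + 6, so n² ≡ 6 (mod 15).

(⟸) This fails: take n = 9. Then 9² = 81 ≡ 6 (mod 15), yet 9 ≡ 9 (mod 15), not 6.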